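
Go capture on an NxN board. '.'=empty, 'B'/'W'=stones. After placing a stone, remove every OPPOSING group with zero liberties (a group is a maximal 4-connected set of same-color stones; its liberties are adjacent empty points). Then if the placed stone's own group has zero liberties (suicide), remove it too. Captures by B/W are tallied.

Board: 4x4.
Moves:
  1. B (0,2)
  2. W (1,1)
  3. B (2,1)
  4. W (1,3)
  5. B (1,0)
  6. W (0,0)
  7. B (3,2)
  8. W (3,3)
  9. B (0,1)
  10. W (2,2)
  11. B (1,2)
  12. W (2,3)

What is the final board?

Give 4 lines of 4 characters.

Move 1: B@(0,2) -> caps B=0 W=0
Move 2: W@(1,1) -> caps B=0 W=0
Move 3: B@(2,1) -> caps B=0 W=0
Move 4: W@(1,3) -> caps B=0 W=0
Move 5: B@(1,0) -> caps B=0 W=0
Move 6: W@(0,0) -> caps B=0 W=0
Move 7: B@(3,2) -> caps B=0 W=0
Move 8: W@(3,3) -> caps B=0 W=0
Move 9: B@(0,1) -> caps B=1 W=0
Move 10: W@(2,2) -> caps B=1 W=0
Move 11: B@(1,2) -> caps B=2 W=0
Move 12: W@(2,3) -> caps B=2 W=0

Answer: .BB.
B.BW
.BWW
..BW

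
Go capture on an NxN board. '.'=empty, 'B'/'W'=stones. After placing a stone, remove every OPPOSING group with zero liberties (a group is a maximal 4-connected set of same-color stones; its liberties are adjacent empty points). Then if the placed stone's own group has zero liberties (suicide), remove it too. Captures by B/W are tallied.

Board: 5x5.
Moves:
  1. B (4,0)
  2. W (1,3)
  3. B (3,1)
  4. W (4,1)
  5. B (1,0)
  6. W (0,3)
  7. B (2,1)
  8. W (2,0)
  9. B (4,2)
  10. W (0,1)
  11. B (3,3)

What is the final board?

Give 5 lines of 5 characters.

Move 1: B@(4,0) -> caps B=0 W=0
Move 2: W@(1,3) -> caps B=0 W=0
Move 3: B@(3,1) -> caps B=0 W=0
Move 4: W@(4,1) -> caps B=0 W=0
Move 5: B@(1,0) -> caps B=0 W=0
Move 6: W@(0,3) -> caps B=0 W=0
Move 7: B@(2,1) -> caps B=0 W=0
Move 8: W@(2,0) -> caps B=0 W=0
Move 9: B@(4,2) -> caps B=1 W=0
Move 10: W@(0,1) -> caps B=1 W=0
Move 11: B@(3,3) -> caps B=1 W=0

Answer: .W.W.
B..W.
WB...
.B.B.
B.B..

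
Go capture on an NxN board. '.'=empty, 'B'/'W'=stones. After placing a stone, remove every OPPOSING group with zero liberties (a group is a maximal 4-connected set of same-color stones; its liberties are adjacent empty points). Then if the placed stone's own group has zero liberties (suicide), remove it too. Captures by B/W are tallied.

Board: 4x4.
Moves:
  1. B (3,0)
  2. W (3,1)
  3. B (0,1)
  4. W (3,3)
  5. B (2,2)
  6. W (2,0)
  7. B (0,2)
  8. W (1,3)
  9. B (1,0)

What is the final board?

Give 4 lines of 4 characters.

Answer: .BB.
B..W
W.B.
.W.W

Derivation:
Move 1: B@(3,0) -> caps B=0 W=0
Move 2: W@(3,1) -> caps B=0 W=0
Move 3: B@(0,1) -> caps B=0 W=0
Move 4: W@(3,3) -> caps B=0 W=0
Move 5: B@(2,2) -> caps B=0 W=0
Move 6: W@(2,0) -> caps B=0 W=1
Move 7: B@(0,2) -> caps B=0 W=1
Move 8: W@(1,3) -> caps B=0 W=1
Move 9: B@(1,0) -> caps B=0 W=1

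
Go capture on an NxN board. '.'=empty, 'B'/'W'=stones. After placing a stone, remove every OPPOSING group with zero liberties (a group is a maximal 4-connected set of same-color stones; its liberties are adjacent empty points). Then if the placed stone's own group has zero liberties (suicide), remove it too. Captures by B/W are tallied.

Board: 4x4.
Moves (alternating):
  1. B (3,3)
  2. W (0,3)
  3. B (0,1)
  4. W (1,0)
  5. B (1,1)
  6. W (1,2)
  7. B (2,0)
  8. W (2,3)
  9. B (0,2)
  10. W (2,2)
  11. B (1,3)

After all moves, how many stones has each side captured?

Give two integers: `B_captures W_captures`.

Answer: 1 0

Derivation:
Move 1: B@(3,3) -> caps B=0 W=0
Move 2: W@(0,3) -> caps B=0 W=0
Move 3: B@(0,1) -> caps B=0 W=0
Move 4: W@(1,0) -> caps B=0 W=0
Move 5: B@(1,1) -> caps B=0 W=0
Move 6: W@(1,2) -> caps B=0 W=0
Move 7: B@(2,0) -> caps B=0 W=0
Move 8: W@(2,3) -> caps B=0 W=0
Move 9: B@(0,2) -> caps B=0 W=0
Move 10: W@(2,2) -> caps B=0 W=0
Move 11: B@(1,3) -> caps B=1 W=0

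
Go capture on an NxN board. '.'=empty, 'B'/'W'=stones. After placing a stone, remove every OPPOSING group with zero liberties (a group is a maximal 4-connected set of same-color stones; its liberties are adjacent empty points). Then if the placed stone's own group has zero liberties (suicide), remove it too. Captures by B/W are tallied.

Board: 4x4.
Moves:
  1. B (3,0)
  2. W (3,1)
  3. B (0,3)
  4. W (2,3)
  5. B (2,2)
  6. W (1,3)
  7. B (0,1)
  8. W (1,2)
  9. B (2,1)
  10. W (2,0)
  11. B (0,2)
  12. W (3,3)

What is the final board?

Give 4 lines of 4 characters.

Move 1: B@(3,0) -> caps B=0 W=0
Move 2: W@(3,1) -> caps B=0 W=0
Move 3: B@(0,3) -> caps B=0 W=0
Move 4: W@(2,3) -> caps B=0 W=0
Move 5: B@(2,2) -> caps B=0 W=0
Move 6: W@(1,3) -> caps B=0 W=0
Move 7: B@(0,1) -> caps B=0 W=0
Move 8: W@(1,2) -> caps B=0 W=0
Move 9: B@(2,1) -> caps B=0 W=0
Move 10: W@(2,0) -> caps B=0 W=1
Move 11: B@(0,2) -> caps B=0 W=1
Move 12: W@(3,3) -> caps B=0 W=1

Answer: .BBB
..WW
WBBW
.W.W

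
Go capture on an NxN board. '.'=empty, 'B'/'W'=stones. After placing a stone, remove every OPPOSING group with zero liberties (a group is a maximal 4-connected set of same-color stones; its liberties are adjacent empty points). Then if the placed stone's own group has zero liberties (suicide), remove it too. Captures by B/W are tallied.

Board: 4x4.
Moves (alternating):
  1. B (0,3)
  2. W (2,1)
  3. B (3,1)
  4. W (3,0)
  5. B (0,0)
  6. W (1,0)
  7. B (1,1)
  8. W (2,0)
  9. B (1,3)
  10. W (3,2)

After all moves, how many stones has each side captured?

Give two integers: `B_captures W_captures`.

Answer: 0 1

Derivation:
Move 1: B@(0,3) -> caps B=0 W=0
Move 2: W@(2,1) -> caps B=0 W=0
Move 3: B@(3,1) -> caps B=0 W=0
Move 4: W@(3,0) -> caps B=0 W=0
Move 5: B@(0,0) -> caps B=0 W=0
Move 6: W@(1,0) -> caps B=0 W=0
Move 7: B@(1,1) -> caps B=0 W=0
Move 8: W@(2,0) -> caps B=0 W=0
Move 9: B@(1,3) -> caps B=0 W=0
Move 10: W@(3,2) -> caps B=0 W=1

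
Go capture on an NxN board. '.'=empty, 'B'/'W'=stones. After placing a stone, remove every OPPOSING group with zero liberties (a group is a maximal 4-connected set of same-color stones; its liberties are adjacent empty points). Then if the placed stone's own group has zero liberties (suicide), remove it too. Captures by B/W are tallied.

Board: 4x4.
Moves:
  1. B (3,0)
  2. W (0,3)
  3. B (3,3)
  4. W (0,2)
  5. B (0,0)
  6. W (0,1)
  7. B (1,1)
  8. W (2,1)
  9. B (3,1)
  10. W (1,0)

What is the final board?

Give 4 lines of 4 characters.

Answer: .WWW
WB..
.W..
BB.B

Derivation:
Move 1: B@(3,0) -> caps B=0 W=0
Move 2: W@(0,3) -> caps B=0 W=0
Move 3: B@(3,3) -> caps B=0 W=0
Move 4: W@(0,2) -> caps B=0 W=0
Move 5: B@(0,0) -> caps B=0 W=0
Move 6: W@(0,1) -> caps B=0 W=0
Move 7: B@(1,1) -> caps B=0 W=0
Move 8: W@(2,1) -> caps B=0 W=0
Move 9: B@(3,1) -> caps B=0 W=0
Move 10: W@(1,0) -> caps B=0 W=1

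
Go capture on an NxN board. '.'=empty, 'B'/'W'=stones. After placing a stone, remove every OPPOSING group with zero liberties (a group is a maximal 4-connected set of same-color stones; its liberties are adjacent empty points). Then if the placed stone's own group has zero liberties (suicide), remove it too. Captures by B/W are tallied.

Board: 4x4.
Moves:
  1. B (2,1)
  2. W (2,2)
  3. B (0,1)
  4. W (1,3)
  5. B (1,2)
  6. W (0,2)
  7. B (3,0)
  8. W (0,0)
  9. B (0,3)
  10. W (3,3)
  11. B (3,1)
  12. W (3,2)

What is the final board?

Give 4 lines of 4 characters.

Answer: WB.B
..BW
.BW.
BBWW

Derivation:
Move 1: B@(2,1) -> caps B=0 W=0
Move 2: W@(2,2) -> caps B=0 W=0
Move 3: B@(0,1) -> caps B=0 W=0
Move 4: W@(1,3) -> caps B=0 W=0
Move 5: B@(1,2) -> caps B=0 W=0
Move 6: W@(0,2) -> caps B=0 W=0
Move 7: B@(3,0) -> caps B=0 W=0
Move 8: W@(0,0) -> caps B=0 W=0
Move 9: B@(0,3) -> caps B=1 W=0
Move 10: W@(3,3) -> caps B=1 W=0
Move 11: B@(3,1) -> caps B=1 W=0
Move 12: W@(3,2) -> caps B=1 W=0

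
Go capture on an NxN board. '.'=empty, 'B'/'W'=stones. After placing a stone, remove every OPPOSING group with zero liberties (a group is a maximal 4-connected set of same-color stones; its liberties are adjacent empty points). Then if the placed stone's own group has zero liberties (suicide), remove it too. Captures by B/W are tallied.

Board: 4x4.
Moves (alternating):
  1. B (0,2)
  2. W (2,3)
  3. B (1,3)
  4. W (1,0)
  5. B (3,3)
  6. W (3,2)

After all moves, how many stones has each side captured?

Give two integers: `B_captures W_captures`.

Move 1: B@(0,2) -> caps B=0 W=0
Move 2: W@(2,3) -> caps B=0 W=0
Move 3: B@(1,3) -> caps B=0 W=0
Move 4: W@(1,0) -> caps B=0 W=0
Move 5: B@(3,3) -> caps B=0 W=0
Move 6: W@(3,2) -> caps B=0 W=1

Answer: 0 1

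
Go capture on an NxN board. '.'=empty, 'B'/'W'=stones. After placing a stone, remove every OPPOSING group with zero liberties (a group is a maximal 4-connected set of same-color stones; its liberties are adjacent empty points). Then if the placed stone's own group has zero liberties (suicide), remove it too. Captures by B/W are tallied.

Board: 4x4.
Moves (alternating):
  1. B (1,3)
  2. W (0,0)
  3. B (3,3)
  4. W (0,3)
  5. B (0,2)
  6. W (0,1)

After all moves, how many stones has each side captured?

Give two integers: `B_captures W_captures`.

Move 1: B@(1,3) -> caps B=0 W=0
Move 2: W@(0,0) -> caps B=0 W=0
Move 3: B@(3,3) -> caps B=0 W=0
Move 4: W@(0,3) -> caps B=0 W=0
Move 5: B@(0,2) -> caps B=1 W=0
Move 6: W@(0,1) -> caps B=1 W=0

Answer: 1 0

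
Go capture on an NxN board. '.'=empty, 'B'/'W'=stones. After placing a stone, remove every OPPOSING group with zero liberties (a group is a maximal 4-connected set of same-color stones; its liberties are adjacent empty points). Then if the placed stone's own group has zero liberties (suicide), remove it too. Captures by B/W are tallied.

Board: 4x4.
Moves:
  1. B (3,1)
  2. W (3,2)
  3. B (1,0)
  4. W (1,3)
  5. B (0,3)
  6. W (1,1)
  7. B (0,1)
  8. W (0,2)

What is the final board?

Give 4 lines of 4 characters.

Move 1: B@(3,1) -> caps B=0 W=0
Move 2: W@(3,2) -> caps B=0 W=0
Move 3: B@(1,0) -> caps B=0 W=0
Move 4: W@(1,3) -> caps B=0 W=0
Move 5: B@(0,3) -> caps B=0 W=0
Move 6: W@(1,1) -> caps B=0 W=0
Move 7: B@(0,1) -> caps B=0 W=0
Move 8: W@(0,2) -> caps B=0 W=1

Answer: .BW.
BW.W
....
.BW.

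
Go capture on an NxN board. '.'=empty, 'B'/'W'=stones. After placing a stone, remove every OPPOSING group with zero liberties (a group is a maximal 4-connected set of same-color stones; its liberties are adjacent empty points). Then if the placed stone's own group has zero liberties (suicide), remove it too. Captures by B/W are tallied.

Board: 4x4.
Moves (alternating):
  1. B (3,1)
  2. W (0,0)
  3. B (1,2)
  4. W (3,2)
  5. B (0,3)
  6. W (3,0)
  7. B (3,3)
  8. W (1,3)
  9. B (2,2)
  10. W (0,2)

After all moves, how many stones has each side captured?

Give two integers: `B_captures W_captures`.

Answer: 1 1

Derivation:
Move 1: B@(3,1) -> caps B=0 W=0
Move 2: W@(0,0) -> caps B=0 W=0
Move 3: B@(1,2) -> caps B=0 W=0
Move 4: W@(3,2) -> caps B=0 W=0
Move 5: B@(0,3) -> caps B=0 W=0
Move 6: W@(3,0) -> caps B=0 W=0
Move 7: B@(3,3) -> caps B=0 W=0
Move 8: W@(1,3) -> caps B=0 W=0
Move 9: B@(2,2) -> caps B=1 W=0
Move 10: W@(0,2) -> caps B=1 W=1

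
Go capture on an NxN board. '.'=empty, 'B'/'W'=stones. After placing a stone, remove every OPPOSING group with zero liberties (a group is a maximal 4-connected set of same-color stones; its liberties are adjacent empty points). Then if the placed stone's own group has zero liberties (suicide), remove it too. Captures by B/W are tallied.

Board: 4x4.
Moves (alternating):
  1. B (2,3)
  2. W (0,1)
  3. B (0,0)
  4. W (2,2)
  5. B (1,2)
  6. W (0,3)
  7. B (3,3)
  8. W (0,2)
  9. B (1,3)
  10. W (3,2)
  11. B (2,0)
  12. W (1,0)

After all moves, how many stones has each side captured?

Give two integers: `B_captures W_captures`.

Move 1: B@(2,3) -> caps B=0 W=0
Move 2: W@(0,1) -> caps B=0 W=0
Move 3: B@(0,0) -> caps B=0 W=0
Move 4: W@(2,2) -> caps B=0 W=0
Move 5: B@(1,2) -> caps B=0 W=0
Move 6: W@(0,3) -> caps B=0 W=0
Move 7: B@(3,3) -> caps B=0 W=0
Move 8: W@(0,2) -> caps B=0 W=0
Move 9: B@(1,3) -> caps B=0 W=0
Move 10: W@(3,2) -> caps B=0 W=0
Move 11: B@(2,0) -> caps B=0 W=0
Move 12: W@(1,0) -> caps B=0 W=1

Answer: 0 1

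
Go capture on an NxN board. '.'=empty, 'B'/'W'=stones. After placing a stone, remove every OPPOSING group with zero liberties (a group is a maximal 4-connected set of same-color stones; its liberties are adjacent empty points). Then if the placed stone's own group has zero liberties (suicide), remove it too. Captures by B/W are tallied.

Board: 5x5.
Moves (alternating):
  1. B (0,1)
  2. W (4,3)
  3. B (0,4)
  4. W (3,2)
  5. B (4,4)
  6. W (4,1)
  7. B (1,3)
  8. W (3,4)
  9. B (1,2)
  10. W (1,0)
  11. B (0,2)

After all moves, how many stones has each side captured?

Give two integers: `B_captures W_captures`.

Move 1: B@(0,1) -> caps B=0 W=0
Move 2: W@(4,3) -> caps B=0 W=0
Move 3: B@(0,4) -> caps B=0 W=0
Move 4: W@(3,2) -> caps B=0 W=0
Move 5: B@(4,4) -> caps B=0 W=0
Move 6: W@(4,1) -> caps B=0 W=0
Move 7: B@(1,3) -> caps B=0 W=0
Move 8: W@(3,4) -> caps B=0 W=1
Move 9: B@(1,2) -> caps B=0 W=1
Move 10: W@(1,0) -> caps B=0 W=1
Move 11: B@(0,2) -> caps B=0 W=1

Answer: 0 1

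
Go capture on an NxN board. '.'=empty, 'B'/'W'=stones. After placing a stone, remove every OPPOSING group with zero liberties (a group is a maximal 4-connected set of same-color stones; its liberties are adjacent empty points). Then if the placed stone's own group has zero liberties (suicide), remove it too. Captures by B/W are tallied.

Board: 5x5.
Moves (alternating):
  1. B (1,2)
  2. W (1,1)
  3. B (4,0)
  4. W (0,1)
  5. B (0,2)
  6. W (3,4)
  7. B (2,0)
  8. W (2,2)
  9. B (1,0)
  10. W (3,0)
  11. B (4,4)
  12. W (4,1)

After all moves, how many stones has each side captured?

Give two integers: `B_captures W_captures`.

Answer: 0 1

Derivation:
Move 1: B@(1,2) -> caps B=0 W=0
Move 2: W@(1,1) -> caps B=0 W=0
Move 3: B@(4,0) -> caps B=0 W=0
Move 4: W@(0,1) -> caps B=0 W=0
Move 5: B@(0,2) -> caps B=0 W=0
Move 6: W@(3,4) -> caps B=0 W=0
Move 7: B@(2,0) -> caps B=0 W=0
Move 8: W@(2,2) -> caps B=0 W=0
Move 9: B@(1,0) -> caps B=0 W=0
Move 10: W@(3,0) -> caps B=0 W=0
Move 11: B@(4,4) -> caps B=0 W=0
Move 12: W@(4,1) -> caps B=0 W=1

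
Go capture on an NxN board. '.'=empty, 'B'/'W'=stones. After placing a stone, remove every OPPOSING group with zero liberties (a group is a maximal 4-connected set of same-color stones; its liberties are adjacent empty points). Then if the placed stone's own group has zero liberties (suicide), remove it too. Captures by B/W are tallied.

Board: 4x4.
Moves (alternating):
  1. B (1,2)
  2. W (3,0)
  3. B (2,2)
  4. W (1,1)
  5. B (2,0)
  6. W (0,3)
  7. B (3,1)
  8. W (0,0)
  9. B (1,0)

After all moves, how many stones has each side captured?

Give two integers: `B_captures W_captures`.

Answer: 1 0

Derivation:
Move 1: B@(1,2) -> caps B=0 W=0
Move 2: W@(3,0) -> caps B=0 W=0
Move 3: B@(2,2) -> caps B=0 W=0
Move 4: W@(1,1) -> caps B=0 W=0
Move 5: B@(2,0) -> caps B=0 W=0
Move 6: W@(0,3) -> caps B=0 W=0
Move 7: B@(3,1) -> caps B=1 W=0
Move 8: W@(0,0) -> caps B=1 W=0
Move 9: B@(1,0) -> caps B=1 W=0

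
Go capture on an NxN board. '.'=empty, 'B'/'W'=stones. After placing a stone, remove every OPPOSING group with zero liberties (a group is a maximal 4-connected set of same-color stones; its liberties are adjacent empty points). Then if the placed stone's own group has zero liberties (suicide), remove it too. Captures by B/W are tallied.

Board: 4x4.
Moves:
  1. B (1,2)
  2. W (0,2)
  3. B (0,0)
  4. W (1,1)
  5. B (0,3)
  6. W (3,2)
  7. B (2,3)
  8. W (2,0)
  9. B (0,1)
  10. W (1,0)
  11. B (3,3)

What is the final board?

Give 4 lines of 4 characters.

Move 1: B@(1,2) -> caps B=0 W=0
Move 2: W@(0,2) -> caps B=0 W=0
Move 3: B@(0,0) -> caps B=0 W=0
Move 4: W@(1,1) -> caps B=0 W=0
Move 5: B@(0,3) -> caps B=0 W=0
Move 6: W@(3,2) -> caps B=0 W=0
Move 7: B@(2,3) -> caps B=0 W=0
Move 8: W@(2,0) -> caps B=0 W=0
Move 9: B@(0,1) -> caps B=1 W=0
Move 10: W@(1,0) -> caps B=1 W=0
Move 11: B@(3,3) -> caps B=1 W=0

Answer: BB.B
WWB.
W..B
..WB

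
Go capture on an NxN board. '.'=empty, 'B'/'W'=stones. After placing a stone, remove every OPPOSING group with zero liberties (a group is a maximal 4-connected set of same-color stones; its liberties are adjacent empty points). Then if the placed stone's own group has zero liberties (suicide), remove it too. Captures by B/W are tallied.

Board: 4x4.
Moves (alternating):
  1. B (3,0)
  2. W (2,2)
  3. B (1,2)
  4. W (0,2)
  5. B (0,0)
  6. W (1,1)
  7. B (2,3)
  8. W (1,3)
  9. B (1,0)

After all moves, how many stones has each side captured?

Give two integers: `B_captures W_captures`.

Move 1: B@(3,0) -> caps B=0 W=0
Move 2: W@(2,2) -> caps B=0 W=0
Move 3: B@(1,2) -> caps B=0 W=0
Move 4: W@(0,2) -> caps B=0 W=0
Move 5: B@(0,0) -> caps B=0 W=0
Move 6: W@(1,1) -> caps B=0 W=0
Move 7: B@(2,3) -> caps B=0 W=0
Move 8: W@(1,3) -> caps B=0 W=1
Move 9: B@(1,0) -> caps B=0 W=1

Answer: 0 1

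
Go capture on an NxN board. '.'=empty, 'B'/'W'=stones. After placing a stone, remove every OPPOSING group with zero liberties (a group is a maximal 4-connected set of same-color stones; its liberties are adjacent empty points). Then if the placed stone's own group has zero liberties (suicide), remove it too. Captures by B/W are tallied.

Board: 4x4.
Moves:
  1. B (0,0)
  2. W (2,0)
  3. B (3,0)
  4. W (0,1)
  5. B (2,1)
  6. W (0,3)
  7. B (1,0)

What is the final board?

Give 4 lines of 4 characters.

Move 1: B@(0,0) -> caps B=0 W=0
Move 2: W@(2,0) -> caps B=0 W=0
Move 3: B@(3,0) -> caps B=0 W=0
Move 4: W@(0,1) -> caps B=0 W=0
Move 5: B@(2,1) -> caps B=0 W=0
Move 6: W@(0,3) -> caps B=0 W=0
Move 7: B@(1,0) -> caps B=1 W=0

Answer: BW.W
B...
.B..
B...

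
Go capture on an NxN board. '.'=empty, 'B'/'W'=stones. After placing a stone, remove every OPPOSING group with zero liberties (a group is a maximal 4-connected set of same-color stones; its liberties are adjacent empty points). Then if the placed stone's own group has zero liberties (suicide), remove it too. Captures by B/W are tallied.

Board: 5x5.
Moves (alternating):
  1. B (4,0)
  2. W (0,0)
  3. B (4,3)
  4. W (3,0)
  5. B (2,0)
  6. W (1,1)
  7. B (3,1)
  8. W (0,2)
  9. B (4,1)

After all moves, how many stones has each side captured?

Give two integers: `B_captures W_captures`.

Move 1: B@(4,0) -> caps B=0 W=0
Move 2: W@(0,0) -> caps B=0 W=0
Move 3: B@(4,3) -> caps B=0 W=0
Move 4: W@(3,0) -> caps B=0 W=0
Move 5: B@(2,0) -> caps B=0 W=0
Move 6: W@(1,1) -> caps B=0 W=0
Move 7: B@(3,1) -> caps B=1 W=0
Move 8: W@(0,2) -> caps B=1 W=0
Move 9: B@(4,1) -> caps B=1 W=0

Answer: 1 0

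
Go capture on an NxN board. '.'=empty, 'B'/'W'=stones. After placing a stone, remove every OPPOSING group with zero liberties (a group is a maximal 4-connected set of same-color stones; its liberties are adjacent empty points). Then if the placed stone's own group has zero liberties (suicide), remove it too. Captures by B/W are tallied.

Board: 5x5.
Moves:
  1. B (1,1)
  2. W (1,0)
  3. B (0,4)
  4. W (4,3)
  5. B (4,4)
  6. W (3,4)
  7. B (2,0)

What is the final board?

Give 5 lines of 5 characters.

Answer: ....B
WB...
B....
....W
...W.

Derivation:
Move 1: B@(1,1) -> caps B=0 W=0
Move 2: W@(1,0) -> caps B=0 W=0
Move 3: B@(0,4) -> caps B=0 W=0
Move 4: W@(4,3) -> caps B=0 W=0
Move 5: B@(4,4) -> caps B=0 W=0
Move 6: W@(3,4) -> caps B=0 W=1
Move 7: B@(2,0) -> caps B=0 W=1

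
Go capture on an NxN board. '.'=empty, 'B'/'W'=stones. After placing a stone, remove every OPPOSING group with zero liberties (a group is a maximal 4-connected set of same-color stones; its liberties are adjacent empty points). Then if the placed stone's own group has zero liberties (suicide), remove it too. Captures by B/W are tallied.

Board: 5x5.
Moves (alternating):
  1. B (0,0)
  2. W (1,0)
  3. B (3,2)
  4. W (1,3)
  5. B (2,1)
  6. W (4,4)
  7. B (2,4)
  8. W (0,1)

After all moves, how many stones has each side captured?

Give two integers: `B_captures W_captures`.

Move 1: B@(0,0) -> caps B=0 W=0
Move 2: W@(1,0) -> caps B=0 W=0
Move 3: B@(3,2) -> caps B=0 W=0
Move 4: W@(1,3) -> caps B=0 W=0
Move 5: B@(2,1) -> caps B=0 W=0
Move 6: W@(4,4) -> caps B=0 W=0
Move 7: B@(2,4) -> caps B=0 W=0
Move 8: W@(0,1) -> caps B=0 W=1

Answer: 0 1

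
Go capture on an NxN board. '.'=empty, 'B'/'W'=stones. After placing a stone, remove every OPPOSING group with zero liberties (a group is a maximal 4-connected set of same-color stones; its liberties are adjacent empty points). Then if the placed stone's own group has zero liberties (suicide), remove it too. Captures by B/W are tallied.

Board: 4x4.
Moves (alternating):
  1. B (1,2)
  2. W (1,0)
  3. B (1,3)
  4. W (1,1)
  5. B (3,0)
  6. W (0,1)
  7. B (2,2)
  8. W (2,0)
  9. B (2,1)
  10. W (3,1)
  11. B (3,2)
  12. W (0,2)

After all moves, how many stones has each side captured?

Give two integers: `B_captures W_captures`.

Move 1: B@(1,2) -> caps B=0 W=0
Move 2: W@(1,0) -> caps B=0 W=0
Move 3: B@(1,3) -> caps B=0 W=0
Move 4: W@(1,1) -> caps B=0 W=0
Move 5: B@(3,0) -> caps B=0 W=0
Move 6: W@(0,1) -> caps B=0 W=0
Move 7: B@(2,2) -> caps B=0 W=0
Move 8: W@(2,0) -> caps B=0 W=0
Move 9: B@(2,1) -> caps B=0 W=0
Move 10: W@(3,1) -> caps B=0 W=1
Move 11: B@(3,2) -> caps B=0 W=1
Move 12: W@(0,2) -> caps B=0 W=1

Answer: 0 1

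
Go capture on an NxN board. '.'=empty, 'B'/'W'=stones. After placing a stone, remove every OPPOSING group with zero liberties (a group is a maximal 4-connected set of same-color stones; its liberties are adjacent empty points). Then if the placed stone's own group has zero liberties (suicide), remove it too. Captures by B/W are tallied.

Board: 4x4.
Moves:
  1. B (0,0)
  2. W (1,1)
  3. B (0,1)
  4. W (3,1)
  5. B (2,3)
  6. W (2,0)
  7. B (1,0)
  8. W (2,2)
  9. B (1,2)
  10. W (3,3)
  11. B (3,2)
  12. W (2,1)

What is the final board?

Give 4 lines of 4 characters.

Move 1: B@(0,0) -> caps B=0 W=0
Move 2: W@(1,1) -> caps B=0 W=0
Move 3: B@(0,1) -> caps B=0 W=0
Move 4: W@(3,1) -> caps B=0 W=0
Move 5: B@(2,3) -> caps B=0 W=0
Move 6: W@(2,0) -> caps B=0 W=0
Move 7: B@(1,0) -> caps B=0 W=0
Move 8: W@(2,2) -> caps B=0 W=0
Move 9: B@(1,2) -> caps B=0 W=0
Move 10: W@(3,3) -> caps B=0 W=0
Move 11: B@(3,2) -> caps B=1 W=0
Move 12: W@(2,1) -> caps B=1 W=0

Answer: BB..
BWB.
WWWB
.WB.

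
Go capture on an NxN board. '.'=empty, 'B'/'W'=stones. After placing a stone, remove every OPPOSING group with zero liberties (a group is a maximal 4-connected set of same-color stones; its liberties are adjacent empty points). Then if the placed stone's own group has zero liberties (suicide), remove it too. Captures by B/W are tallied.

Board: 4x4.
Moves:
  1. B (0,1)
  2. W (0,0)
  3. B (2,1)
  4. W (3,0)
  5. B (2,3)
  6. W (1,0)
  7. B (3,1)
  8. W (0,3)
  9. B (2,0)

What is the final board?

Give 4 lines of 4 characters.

Move 1: B@(0,1) -> caps B=0 W=0
Move 2: W@(0,0) -> caps B=0 W=0
Move 3: B@(2,1) -> caps B=0 W=0
Move 4: W@(3,0) -> caps B=0 W=0
Move 5: B@(2,3) -> caps B=0 W=0
Move 6: W@(1,0) -> caps B=0 W=0
Move 7: B@(3,1) -> caps B=0 W=0
Move 8: W@(0,3) -> caps B=0 W=0
Move 9: B@(2,0) -> caps B=1 W=0

Answer: WB.W
W...
BB.B
.B..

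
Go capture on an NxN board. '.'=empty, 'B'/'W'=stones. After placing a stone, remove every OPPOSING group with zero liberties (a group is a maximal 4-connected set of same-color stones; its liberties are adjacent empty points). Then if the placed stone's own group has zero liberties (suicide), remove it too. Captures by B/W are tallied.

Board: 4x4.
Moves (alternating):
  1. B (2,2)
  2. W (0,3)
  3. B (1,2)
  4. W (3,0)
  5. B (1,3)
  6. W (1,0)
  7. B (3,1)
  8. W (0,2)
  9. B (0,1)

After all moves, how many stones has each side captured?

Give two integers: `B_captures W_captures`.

Answer: 2 0

Derivation:
Move 1: B@(2,2) -> caps B=0 W=0
Move 2: W@(0,3) -> caps B=0 W=0
Move 3: B@(1,2) -> caps B=0 W=0
Move 4: W@(3,0) -> caps B=0 W=0
Move 5: B@(1,3) -> caps B=0 W=0
Move 6: W@(1,0) -> caps B=0 W=0
Move 7: B@(3,1) -> caps B=0 W=0
Move 8: W@(0,2) -> caps B=0 W=0
Move 9: B@(0,1) -> caps B=2 W=0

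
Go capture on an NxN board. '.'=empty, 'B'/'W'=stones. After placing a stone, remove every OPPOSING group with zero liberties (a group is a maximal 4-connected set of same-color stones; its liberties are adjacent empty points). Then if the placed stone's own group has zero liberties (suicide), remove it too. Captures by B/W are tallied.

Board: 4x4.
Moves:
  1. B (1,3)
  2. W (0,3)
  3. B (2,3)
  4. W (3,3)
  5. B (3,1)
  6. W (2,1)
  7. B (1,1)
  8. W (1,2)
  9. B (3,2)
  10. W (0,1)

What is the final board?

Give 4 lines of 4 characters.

Move 1: B@(1,3) -> caps B=0 W=0
Move 2: W@(0,3) -> caps B=0 W=0
Move 3: B@(2,3) -> caps B=0 W=0
Move 4: W@(3,3) -> caps B=0 W=0
Move 5: B@(3,1) -> caps B=0 W=0
Move 6: W@(2,1) -> caps B=0 W=0
Move 7: B@(1,1) -> caps B=0 W=0
Move 8: W@(1,2) -> caps B=0 W=0
Move 9: B@(3,2) -> caps B=1 W=0
Move 10: W@(0,1) -> caps B=1 W=0

Answer: .W.W
.BWB
.W.B
.BB.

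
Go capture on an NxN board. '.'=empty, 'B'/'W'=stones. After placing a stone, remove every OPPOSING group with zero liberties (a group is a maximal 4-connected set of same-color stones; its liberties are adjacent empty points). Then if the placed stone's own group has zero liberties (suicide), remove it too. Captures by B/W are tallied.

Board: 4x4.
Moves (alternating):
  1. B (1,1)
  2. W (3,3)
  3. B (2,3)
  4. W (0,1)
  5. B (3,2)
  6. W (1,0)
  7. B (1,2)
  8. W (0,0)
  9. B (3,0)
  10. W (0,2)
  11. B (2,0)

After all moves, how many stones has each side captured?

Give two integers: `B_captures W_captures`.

Answer: 1 0

Derivation:
Move 1: B@(1,1) -> caps B=0 W=0
Move 2: W@(3,3) -> caps B=0 W=0
Move 3: B@(2,3) -> caps B=0 W=0
Move 4: W@(0,1) -> caps B=0 W=0
Move 5: B@(3,2) -> caps B=1 W=0
Move 6: W@(1,0) -> caps B=1 W=0
Move 7: B@(1,2) -> caps B=1 W=0
Move 8: W@(0,0) -> caps B=1 W=0
Move 9: B@(3,0) -> caps B=1 W=0
Move 10: W@(0,2) -> caps B=1 W=0
Move 11: B@(2,0) -> caps B=1 W=0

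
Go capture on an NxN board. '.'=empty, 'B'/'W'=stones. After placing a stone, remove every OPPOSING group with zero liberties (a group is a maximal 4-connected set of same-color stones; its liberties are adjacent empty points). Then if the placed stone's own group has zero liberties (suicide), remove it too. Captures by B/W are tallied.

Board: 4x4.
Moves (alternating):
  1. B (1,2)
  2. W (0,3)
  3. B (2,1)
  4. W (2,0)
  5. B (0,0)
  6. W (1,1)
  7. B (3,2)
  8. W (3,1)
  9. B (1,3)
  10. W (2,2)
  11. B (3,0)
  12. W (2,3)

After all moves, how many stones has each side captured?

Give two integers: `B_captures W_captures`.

Move 1: B@(1,2) -> caps B=0 W=0
Move 2: W@(0,3) -> caps B=0 W=0
Move 3: B@(2,1) -> caps B=0 W=0
Move 4: W@(2,0) -> caps B=0 W=0
Move 5: B@(0,0) -> caps B=0 W=0
Move 6: W@(1,1) -> caps B=0 W=0
Move 7: B@(3,2) -> caps B=0 W=0
Move 8: W@(3,1) -> caps B=0 W=0
Move 9: B@(1,3) -> caps B=0 W=0
Move 10: W@(2,2) -> caps B=0 W=1
Move 11: B@(3,0) -> caps B=0 W=1
Move 12: W@(2,3) -> caps B=0 W=1

Answer: 0 1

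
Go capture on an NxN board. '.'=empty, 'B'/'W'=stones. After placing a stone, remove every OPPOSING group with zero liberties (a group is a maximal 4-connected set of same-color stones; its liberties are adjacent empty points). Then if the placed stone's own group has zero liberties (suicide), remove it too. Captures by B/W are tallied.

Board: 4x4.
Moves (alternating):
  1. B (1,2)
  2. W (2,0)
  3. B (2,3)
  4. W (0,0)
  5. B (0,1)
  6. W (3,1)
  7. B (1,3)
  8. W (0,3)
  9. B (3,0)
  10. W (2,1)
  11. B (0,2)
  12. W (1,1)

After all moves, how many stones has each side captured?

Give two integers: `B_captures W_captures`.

Answer: 1 0

Derivation:
Move 1: B@(1,2) -> caps B=0 W=0
Move 2: W@(2,0) -> caps B=0 W=0
Move 3: B@(2,3) -> caps B=0 W=0
Move 4: W@(0,0) -> caps B=0 W=0
Move 5: B@(0,1) -> caps B=0 W=0
Move 6: W@(3,1) -> caps B=0 W=0
Move 7: B@(1,3) -> caps B=0 W=0
Move 8: W@(0,3) -> caps B=0 W=0
Move 9: B@(3,0) -> caps B=0 W=0
Move 10: W@(2,1) -> caps B=0 W=0
Move 11: B@(0,2) -> caps B=1 W=0
Move 12: W@(1,1) -> caps B=1 W=0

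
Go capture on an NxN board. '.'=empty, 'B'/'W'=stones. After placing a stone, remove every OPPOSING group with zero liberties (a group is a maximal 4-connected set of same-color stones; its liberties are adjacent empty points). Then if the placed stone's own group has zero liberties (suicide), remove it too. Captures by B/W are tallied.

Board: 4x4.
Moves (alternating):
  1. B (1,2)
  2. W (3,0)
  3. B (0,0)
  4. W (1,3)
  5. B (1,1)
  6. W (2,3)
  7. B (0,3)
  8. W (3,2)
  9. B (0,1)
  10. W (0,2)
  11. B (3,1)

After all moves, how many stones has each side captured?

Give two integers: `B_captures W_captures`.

Move 1: B@(1,2) -> caps B=0 W=0
Move 2: W@(3,0) -> caps B=0 W=0
Move 3: B@(0,0) -> caps B=0 W=0
Move 4: W@(1,3) -> caps B=0 W=0
Move 5: B@(1,1) -> caps B=0 W=0
Move 6: W@(2,3) -> caps B=0 W=0
Move 7: B@(0,3) -> caps B=0 W=0
Move 8: W@(3,2) -> caps B=0 W=0
Move 9: B@(0,1) -> caps B=0 W=0
Move 10: W@(0,2) -> caps B=0 W=1
Move 11: B@(3,1) -> caps B=0 W=1

Answer: 0 1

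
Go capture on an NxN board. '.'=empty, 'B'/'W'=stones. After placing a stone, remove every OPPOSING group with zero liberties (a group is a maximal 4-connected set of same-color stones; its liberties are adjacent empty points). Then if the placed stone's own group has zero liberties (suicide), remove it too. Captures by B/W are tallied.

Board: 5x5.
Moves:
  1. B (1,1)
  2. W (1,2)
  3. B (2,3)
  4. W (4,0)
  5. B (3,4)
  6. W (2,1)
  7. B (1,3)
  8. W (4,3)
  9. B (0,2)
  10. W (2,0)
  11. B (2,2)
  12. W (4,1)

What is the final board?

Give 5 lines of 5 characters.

Answer: ..B..
.B.B.
WWBB.
....B
WW.W.

Derivation:
Move 1: B@(1,1) -> caps B=0 W=0
Move 2: W@(1,2) -> caps B=0 W=0
Move 3: B@(2,3) -> caps B=0 W=0
Move 4: W@(4,0) -> caps B=0 W=0
Move 5: B@(3,4) -> caps B=0 W=0
Move 6: W@(2,1) -> caps B=0 W=0
Move 7: B@(1,3) -> caps B=0 W=0
Move 8: W@(4,3) -> caps B=0 W=0
Move 9: B@(0,2) -> caps B=0 W=0
Move 10: W@(2,0) -> caps B=0 W=0
Move 11: B@(2,2) -> caps B=1 W=0
Move 12: W@(4,1) -> caps B=1 W=0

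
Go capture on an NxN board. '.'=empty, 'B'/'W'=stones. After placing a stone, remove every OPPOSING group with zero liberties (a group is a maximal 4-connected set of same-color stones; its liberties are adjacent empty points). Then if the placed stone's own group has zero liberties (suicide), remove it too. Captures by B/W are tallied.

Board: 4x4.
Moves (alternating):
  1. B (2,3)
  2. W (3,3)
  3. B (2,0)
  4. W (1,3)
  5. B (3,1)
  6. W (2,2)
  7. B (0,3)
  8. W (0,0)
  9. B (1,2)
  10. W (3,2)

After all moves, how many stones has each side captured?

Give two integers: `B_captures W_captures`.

Move 1: B@(2,3) -> caps B=0 W=0
Move 2: W@(3,3) -> caps B=0 W=0
Move 3: B@(2,0) -> caps B=0 W=0
Move 4: W@(1,3) -> caps B=0 W=0
Move 5: B@(3,1) -> caps B=0 W=0
Move 6: W@(2,2) -> caps B=0 W=1
Move 7: B@(0,3) -> caps B=0 W=1
Move 8: W@(0,0) -> caps B=0 W=1
Move 9: B@(1,2) -> caps B=0 W=1
Move 10: W@(3,2) -> caps B=0 W=1

Answer: 0 1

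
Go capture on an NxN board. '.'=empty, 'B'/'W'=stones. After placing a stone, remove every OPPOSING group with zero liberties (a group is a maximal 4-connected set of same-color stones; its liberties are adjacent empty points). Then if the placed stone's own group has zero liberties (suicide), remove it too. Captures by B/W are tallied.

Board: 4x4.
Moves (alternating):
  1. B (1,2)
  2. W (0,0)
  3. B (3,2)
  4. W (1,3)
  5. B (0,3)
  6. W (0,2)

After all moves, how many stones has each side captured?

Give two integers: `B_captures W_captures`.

Answer: 0 1

Derivation:
Move 1: B@(1,2) -> caps B=0 W=0
Move 2: W@(0,0) -> caps B=0 W=0
Move 3: B@(3,2) -> caps B=0 W=0
Move 4: W@(1,3) -> caps B=0 W=0
Move 5: B@(0,3) -> caps B=0 W=0
Move 6: W@(0,2) -> caps B=0 W=1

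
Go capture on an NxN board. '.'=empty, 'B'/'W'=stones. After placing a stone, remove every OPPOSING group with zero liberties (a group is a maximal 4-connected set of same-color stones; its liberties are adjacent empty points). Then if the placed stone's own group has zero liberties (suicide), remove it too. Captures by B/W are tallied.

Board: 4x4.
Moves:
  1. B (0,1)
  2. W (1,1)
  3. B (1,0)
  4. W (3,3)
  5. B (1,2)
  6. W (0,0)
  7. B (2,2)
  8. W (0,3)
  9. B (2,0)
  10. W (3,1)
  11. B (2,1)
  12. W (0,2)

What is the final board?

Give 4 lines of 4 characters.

Answer: .BWW
B.B.
BBB.
.W.W

Derivation:
Move 1: B@(0,1) -> caps B=0 W=0
Move 2: W@(1,1) -> caps B=0 W=0
Move 3: B@(1,0) -> caps B=0 W=0
Move 4: W@(3,3) -> caps B=0 W=0
Move 5: B@(1,2) -> caps B=0 W=0
Move 6: W@(0,0) -> caps B=0 W=0
Move 7: B@(2,2) -> caps B=0 W=0
Move 8: W@(0,3) -> caps B=0 W=0
Move 9: B@(2,0) -> caps B=0 W=0
Move 10: W@(3,1) -> caps B=0 W=0
Move 11: B@(2,1) -> caps B=1 W=0
Move 12: W@(0,2) -> caps B=1 W=0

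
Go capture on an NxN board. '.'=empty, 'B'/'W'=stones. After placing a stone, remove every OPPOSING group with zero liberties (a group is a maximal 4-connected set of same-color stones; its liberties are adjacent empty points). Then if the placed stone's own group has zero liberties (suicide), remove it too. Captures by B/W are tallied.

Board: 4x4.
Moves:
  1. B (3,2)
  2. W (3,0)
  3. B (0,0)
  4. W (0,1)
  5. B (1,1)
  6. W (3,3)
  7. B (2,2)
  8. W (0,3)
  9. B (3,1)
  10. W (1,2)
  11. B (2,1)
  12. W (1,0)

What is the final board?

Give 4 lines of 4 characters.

Move 1: B@(3,2) -> caps B=0 W=0
Move 2: W@(3,0) -> caps B=0 W=0
Move 3: B@(0,0) -> caps B=0 W=0
Move 4: W@(0,1) -> caps B=0 W=0
Move 5: B@(1,1) -> caps B=0 W=0
Move 6: W@(3,3) -> caps B=0 W=0
Move 7: B@(2,2) -> caps B=0 W=0
Move 8: W@(0,3) -> caps B=0 W=0
Move 9: B@(3,1) -> caps B=0 W=0
Move 10: W@(1,2) -> caps B=0 W=0
Move 11: B@(2,1) -> caps B=0 W=0
Move 12: W@(1,0) -> caps B=0 W=1

Answer: .W.W
WBW.
.BB.
WBBW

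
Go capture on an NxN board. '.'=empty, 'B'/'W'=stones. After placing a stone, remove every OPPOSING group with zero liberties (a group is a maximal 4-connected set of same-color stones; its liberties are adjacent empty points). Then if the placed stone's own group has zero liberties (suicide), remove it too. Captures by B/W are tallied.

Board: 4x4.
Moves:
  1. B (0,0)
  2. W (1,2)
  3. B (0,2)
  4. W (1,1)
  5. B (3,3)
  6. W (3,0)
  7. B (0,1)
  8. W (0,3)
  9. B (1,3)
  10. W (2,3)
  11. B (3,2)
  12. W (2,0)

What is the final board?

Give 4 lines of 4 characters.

Answer: BBB.
.WWB
W..W
W.BB

Derivation:
Move 1: B@(0,0) -> caps B=0 W=0
Move 2: W@(1,2) -> caps B=0 W=0
Move 3: B@(0,2) -> caps B=0 W=0
Move 4: W@(1,1) -> caps B=0 W=0
Move 5: B@(3,3) -> caps B=0 W=0
Move 6: W@(3,0) -> caps B=0 W=0
Move 7: B@(0,1) -> caps B=0 W=0
Move 8: W@(0,3) -> caps B=0 W=0
Move 9: B@(1,3) -> caps B=1 W=0
Move 10: W@(2,3) -> caps B=1 W=0
Move 11: B@(3,2) -> caps B=1 W=0
Move 12: W@(2,0) -> caps B=1 W=0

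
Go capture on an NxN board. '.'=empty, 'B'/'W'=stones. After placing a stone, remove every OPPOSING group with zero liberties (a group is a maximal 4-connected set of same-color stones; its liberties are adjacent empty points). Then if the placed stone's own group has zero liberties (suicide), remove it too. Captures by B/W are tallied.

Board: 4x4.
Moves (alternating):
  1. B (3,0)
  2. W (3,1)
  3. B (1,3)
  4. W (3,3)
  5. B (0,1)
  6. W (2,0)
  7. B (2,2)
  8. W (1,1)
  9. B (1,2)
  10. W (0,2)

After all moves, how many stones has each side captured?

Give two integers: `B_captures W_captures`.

Answer: 0 1

Derivation:
Move 1: B@(3,0) -> caps B=0 W=0
Move 2: W@(3,1) -> caps B=0 W=0
Move 3: B@(1,3) -> caps B=0 W=0
Move 4: W@(3,3) -> caps B=0 W=0
Move 5: B@(0,1) -> caps B=0 W=0
Move 6: W@(2,0) -> caps B=0 W=1
Move 7: B@(2,2) -> caps B=0 W=1
Move 8: W@(1,1) -> caps B=0 W=1
Move 9: B@(1,2) -> caps B=0 W=1
Move 10: W@(0,2) -> caps B=0 W=1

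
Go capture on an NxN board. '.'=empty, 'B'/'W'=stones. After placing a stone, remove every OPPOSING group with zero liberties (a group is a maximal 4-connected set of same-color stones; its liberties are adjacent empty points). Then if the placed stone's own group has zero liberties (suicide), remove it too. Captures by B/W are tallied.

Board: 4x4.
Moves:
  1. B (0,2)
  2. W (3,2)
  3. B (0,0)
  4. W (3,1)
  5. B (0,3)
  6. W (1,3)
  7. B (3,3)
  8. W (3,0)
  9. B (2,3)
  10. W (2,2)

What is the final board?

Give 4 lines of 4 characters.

Move 1: B@(0,2) -> caps B=0 W=0
Move 2: W@(3,2) -> caps B=0 W=0
Move 3: B@(0,0) -> caps B=0 W=0
Move 4: W@(3,1) -> caps B=0 W=0
Move 5: B@(0,3) -> caps B=0 W=0
Move 6: W@(1,3) -> caps B=0 W=0
Move 7: B@(3,3) -> caps B=0 W=0
Move 8: W@(3,0) -> caps B=0 W=0
Move 9: B@(2,3) -> caps B=0 W=0
Move 10: W@(2,2) -> caps B=0 W=2

Answer: B.BB
...W
..W.
WWW.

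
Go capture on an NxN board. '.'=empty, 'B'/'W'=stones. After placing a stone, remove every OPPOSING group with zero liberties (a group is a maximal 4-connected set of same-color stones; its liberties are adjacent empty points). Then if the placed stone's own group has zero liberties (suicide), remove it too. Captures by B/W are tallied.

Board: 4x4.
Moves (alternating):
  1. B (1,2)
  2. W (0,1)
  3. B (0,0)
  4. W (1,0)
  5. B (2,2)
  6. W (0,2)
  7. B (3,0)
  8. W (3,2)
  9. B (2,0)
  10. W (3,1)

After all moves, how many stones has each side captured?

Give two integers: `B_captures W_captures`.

Answer: 0 1

Derivation:
Move 1: B@(1,2) -> caps B=0 W=0
Move 2: W@(0,1) -> caps B=0 W=0
Move 3: B@(0,0) -> caps B=0 W=0
Move 4: W@(1,0) -> caps B=0 W=1
Move 5: B@(2,2) -> caps B=0 W=1
Move 6: W@(0,2) -> caps B=0 W=1
Move 7: B@(3,0) -> caps B=0 W=1
Move 8: W@(3,2) -> caps B=0 W=1
Move 9: B@(2,0) -> caps B=0 W=1
Move 10: W@(3,1) -> caps B=0 W=1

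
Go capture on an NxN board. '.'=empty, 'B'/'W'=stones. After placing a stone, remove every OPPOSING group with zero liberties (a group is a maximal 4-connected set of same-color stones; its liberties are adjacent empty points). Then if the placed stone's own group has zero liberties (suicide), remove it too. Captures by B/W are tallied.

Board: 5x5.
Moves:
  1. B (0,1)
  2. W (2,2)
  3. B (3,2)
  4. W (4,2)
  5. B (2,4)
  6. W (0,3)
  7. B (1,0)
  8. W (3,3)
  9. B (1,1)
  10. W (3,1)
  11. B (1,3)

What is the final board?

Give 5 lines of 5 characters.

Move 1: B@(0,1) -> caps B=0 W=0
Move 2: W@(2,2) -> caps B=0 W=0
Move 3: B@(3,2) -> caps B=0 W=0
Move 4: W@(4,2) -> caps B=0 W=0
Move 5: B@(2,4) -> caps B=0 W=0
Move 6: W@(0,3) -> caps B=0 W=0
Move 7: B@(1,0) -> caps B=0 W=0
Move 8: W@(3,3) -> caps B=0 W=0
Move 9: B@(1,1) -> caps B=0 W=0
Move 10: W@(3,1) -> caps B=0 W=1
Move 11: B@(1,3) -> caps B=0 W=1

Answer: .B.W.
BB.B.
..W.B
.W.W.
..W..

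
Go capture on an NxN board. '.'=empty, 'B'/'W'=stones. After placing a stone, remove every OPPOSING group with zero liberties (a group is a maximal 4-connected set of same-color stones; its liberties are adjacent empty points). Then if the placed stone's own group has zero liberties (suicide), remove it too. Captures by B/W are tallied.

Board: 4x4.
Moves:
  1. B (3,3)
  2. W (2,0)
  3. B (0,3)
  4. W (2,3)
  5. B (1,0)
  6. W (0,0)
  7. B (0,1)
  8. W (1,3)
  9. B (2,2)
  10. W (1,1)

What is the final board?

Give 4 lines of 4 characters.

Move 1: B@(3,3) -> caps B=0 W=0
Move 2: W@(2,0) -> caps B=0 W=0
Move 3: B@(0,3) -> caps B=0 W=0
Move 4: W@(2,3) -> caps B=0 W=0
Move 5: B@(1,0) -> caps B=0 W=0
Move 6: W@(0,0) -> caps B=0 W=0
Move 7: B@(0,1) -> caps B=1 W=0
Move 8: W@(1,3) -> caps B=1 W=0
Move 9: B@(2,2) -> caps B=1 W=0
Move 10: W@(1,1) -> caps B=1 W=0

Answer: .B.B
BW.W
W.BW
...B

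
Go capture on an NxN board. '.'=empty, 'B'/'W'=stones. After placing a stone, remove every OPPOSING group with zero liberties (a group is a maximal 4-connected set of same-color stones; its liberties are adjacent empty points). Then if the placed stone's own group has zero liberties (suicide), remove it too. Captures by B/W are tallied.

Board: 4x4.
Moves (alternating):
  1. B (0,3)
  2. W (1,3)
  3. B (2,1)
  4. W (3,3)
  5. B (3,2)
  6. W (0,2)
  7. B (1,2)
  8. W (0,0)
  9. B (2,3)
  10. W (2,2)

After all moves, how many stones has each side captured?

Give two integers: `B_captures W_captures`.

Move 1: B@(0,3) -> caps B=0 W=0
Move 2: W@(1,3) -> caps B=0 W=0
Move 3: B@(2,1) -> caps B=0 W=0
Move 4: W@(3,3) -> caps B=0 W=0
Move 5: B@(3,2) -> caps B=0 W=0
Move 6: W@(0,2) -> caps B=0 W=1
Move 7: B@(1,2) -> caps B=0 W=1
Move 8: W@(0,0) -> caps B=0 W=1
Move 9: B@(2,3) -> caps B=1 W=1
Move 10: W@(2,2) -> caps B=1 W=1

Answer: 1 1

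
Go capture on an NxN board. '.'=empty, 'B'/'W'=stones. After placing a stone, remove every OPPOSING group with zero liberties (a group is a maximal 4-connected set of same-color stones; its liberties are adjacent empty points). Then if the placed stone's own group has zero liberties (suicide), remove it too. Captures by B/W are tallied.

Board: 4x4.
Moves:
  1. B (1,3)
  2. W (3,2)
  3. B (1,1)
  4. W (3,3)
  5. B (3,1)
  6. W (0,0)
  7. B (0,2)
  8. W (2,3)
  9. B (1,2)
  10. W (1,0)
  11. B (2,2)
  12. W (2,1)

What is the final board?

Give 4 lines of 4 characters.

Move 1: B@(1,3) -> caps B=0 W=0
Move 2: W@(3,2) -> caps B=0 W=0
Move 3: B@(1,1) -> caps B=0 W=0
Move 4: W@(3,3) -> caps B=0 W=0
Move 5: B@(3,1) -> caps B=0 W=0
Move 6: W@(0,0) -> caps B=0 W=0
Move 7: B@(0,2) -> caps B=0 W=0
Move 8: W@(2,3) -> caps B=0 W=0
Move 9: B@(1,2) -> caps B=0 W=0
Move 10: W@(1,0) -> caps B=0 W=0
Move 11: B@(2,2) -> caps B=3 W=0
Move 12: W@(2,1) -> caps B=3 W=0

Answer: W.B.
WBBB
.WB.
.B..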